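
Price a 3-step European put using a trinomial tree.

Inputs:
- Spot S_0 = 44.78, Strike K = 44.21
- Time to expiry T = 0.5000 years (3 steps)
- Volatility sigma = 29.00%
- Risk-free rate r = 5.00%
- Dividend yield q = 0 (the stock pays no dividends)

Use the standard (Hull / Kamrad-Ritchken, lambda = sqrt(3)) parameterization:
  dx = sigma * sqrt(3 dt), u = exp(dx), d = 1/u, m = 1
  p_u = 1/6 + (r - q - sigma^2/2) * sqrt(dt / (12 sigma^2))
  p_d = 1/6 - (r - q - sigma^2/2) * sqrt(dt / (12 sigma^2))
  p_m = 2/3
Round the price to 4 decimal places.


Answer: Price = V(0,0) = 2.5865

Derivation:
dt = T/N = 0.166667; dx = sigma*sqrt(3*dt) = 0.205061
u = exp(dx) = 1.227600; d = 1/u = 0.814598
p_u = 0.169897, p_m = 0.666667, p_d = 0.163436
Discount per step: exp(-r*dt) = 0.991701
Stock lattice S(k, j) with j the centered position index:
  k=0: S(0,+0) = 44.7800
  k=1: S(1,-1) = 36.4777; S(1,+0) = 44.7800; S(1,+1) = 54.9719
  k=2: S(2,-2) = 29.7146; S(2,-1) = 36.4777; S(2,+0) = 44.7800; S(2,+1) = 54.9719; S(2,+2) = 67.4835
  k=3: S(3,-3) = 24.2055; S(3,-2) = 29.7146; S(3,-1) = 36.4777; S(3,+0) = 44.7800; S(3,+1) = 54.9719; S(3,+2) = 67.4835; S(3,+3) = 82.8428
Terminal payoffs V(N, j) = max(K - S_T, 0):
  V(3,-3) = 20.004528; V(3,-2) = 14.495365; V(3,-1) = 7.732317; V(3,+0) = 0.000000; V(3,+1) = 0.000000; V(3,+2) = 0.000000; V(3,+3) = 0.000000
Backward induction: V(k, j) = exp(-r*dt) * [p_u * V(k+1, j+1) + p_m * V(k+1, j) + p_d * V(k+1, j-1)]
  V(2,-2) = exp(-r*dt) * [p_u*7.732317 + p_m*14.495365 + p_d*20.004528] = 14.128506
  V(2,-1) = exp(-r*dt) * [p_u*0.000000 + p_m*7.732317 + p_d*14.495365] = 7.461502
  V(2,+0) = exp(-r*dt) * [p_u*0.000000 + p_m*0.000000 + p_d*7.732317] = 1.253251
  V(2,+1) = exp(-r*dt) * [p_u*0.000000 + p_m*0.000000 + p_d*0.000000] = 0.000000
  V(2,+2) = exp(-r*dt) * [p_u*0.000000 + p_m*0.000000 + p_d*0.000000] = 0.000000
  V(1,-1) = exp(-r*dt) * [p_u*1.253251 + p_m*7.461502 + p_d*14.128506] = 7.434154
  V(1,+0) = exp(-r*dt) * [p_u*0.000000 + p_m*1.253251 + p_d*7.461502] = 2.037925
  V(1,+1) = exp(-r*dt) * [p_u*0.000000 + p_m*0.000000 + p_d*1.253251] = 0.203126
  V(0,+0) = exp(-r*dt) * [p_u*0.203126 + p_m*2.037925 + p_d*7.434154] = 2.586491


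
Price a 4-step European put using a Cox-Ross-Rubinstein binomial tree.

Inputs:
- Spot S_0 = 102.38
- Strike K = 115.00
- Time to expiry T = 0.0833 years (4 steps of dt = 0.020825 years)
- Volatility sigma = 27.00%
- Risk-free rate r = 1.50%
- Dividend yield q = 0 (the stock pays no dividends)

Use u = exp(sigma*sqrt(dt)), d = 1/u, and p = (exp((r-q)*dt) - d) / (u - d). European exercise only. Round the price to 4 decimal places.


Answer: Price = V(0,0) = 12.7534

Derivation:
dt = T/N = 0.020825
u = exp(sigma*sqrt(dt)) = 1.039732; d = 1/u = 0.961786
p = (exp((r-q)*dt) - d) / (u - d) = 0.494269
Discount per step: exp(-r*dt) = 0.999688
Stock lattice S(k, i) with i counting down-moves:
  k=0: S(0,0) = 102.3800
  k=1: S(1,0) = 106.4478; S(1,1) = 98.4676
  k=2: S(2,0) = 110.6772; S(2,1) = 102.3800; S(2,2) = 94.7048
  k=3: S(3,0) = 115.0747; S(3,1) = 106.4478; S(3,2) = 98.4676; S(3,3) = 91.0857
  k=4: S(4,0) = 119.6469; S(4,1) = 110.6772; S(4,2) = 102.3800; S(4,3) = 94.7048; S(4,4) = 87.6050
Terminal payoffs V(N, i) = max(K - S_T, 0):
  V(4,0) = 0.000000; V(4,1) = 4.322776; V(4,2) = 12.620000; V(4,3) = 20.295200; V(4,4) = 27.395007
Backward induction: V(k, i) = exp(-r*dt) * [p * V(k+1, i) + (1-p) * V(k+1, i+1)].
  V(3,0) = exp(-r*dt) * [p*0.000000 + (1-p)*4.322776] = 2.185481
  V(3,1) = exp(-r*dt) * [p*4.322776 + (1-p)*12.620000] = 8.516282
  V(3,2) = exp(-r*dt) * [p*12.620000 + (1-p)*20.295200] = 16.496436
  V(3,3) = exp(-r*dt) * [p*20.295200 + (1-p)*27.395007] = 23.878336
  V(2,0) = exp(-r*dt) * [p*2.185481 + (1-p)*8.516282] = 5.385483
  V(2,1) = exp(-r*dt) * [p*8.516282 + (1-p)*16.496436] = 12.548176
  V(2,2) = exp(-r*dt) * [p*16.496436 + (1-p)*23.878336] = 20.223376
  V(1,0) = exp(-r*dt) * [p*5.385483 + (1-p)*12.548176] = 9.005069
  V(1,1) = exp(-r*dt) * [p*12.548176 + (1-p)*20.223376] = 16.424635
  V(0,0) = exp(-r*dt) * [p*9.005069 + (1-p)*16.424635] = 12.753392


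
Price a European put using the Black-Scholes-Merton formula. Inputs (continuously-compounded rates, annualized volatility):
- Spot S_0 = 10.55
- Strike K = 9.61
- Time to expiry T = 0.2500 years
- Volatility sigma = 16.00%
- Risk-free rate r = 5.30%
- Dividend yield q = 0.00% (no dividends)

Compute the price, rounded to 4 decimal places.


Answer: Price = 0.0340

Derivation:
d1 = (ln(S/K) + (r - q + 0.5*sigma^2) * T) / (sigma * sqrt(T)) = 1.37214546
d2 = d1 - sigma * sqrt(T) = 1.29214546
exp(-rT) = 0.98683739; exp(-qT) = 1.00000000
P = K * exp(-rT) * N(-d2) - S_0 * exp(-qT) * N(-d1)
N(-d1) = 0.08500908; N(-d2) = 0.09815339
P = 9.6100 * 0.98683739 * 0.09815339 - 10.5500 * 1.00000000 * 0.08500908 = 0.0340


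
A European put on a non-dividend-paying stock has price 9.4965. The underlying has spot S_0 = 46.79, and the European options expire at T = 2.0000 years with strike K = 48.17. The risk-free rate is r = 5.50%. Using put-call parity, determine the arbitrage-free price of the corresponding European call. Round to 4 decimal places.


Answer: Call price = 13.1342

Derivation:
Put-call parity: C - P = S_0 * exp(-qT) - K * exp(-rT).
S_0 * exp(-qT) = 46.7900 * 1.00000000 = 46.79000000
K * exp(-rT) = 48.1700 * 0.89583414 = 43.15233030
C = P + S*exp(-qT) - K*exp(-rT)
C = 9.4965 + 46.79000000 - 43.15233030 = 13.1342


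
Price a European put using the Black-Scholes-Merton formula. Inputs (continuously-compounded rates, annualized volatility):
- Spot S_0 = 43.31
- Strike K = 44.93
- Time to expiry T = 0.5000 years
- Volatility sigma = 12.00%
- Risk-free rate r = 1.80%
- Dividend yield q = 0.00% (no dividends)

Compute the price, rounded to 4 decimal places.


d1 = (ln(S/K) + (r - q + 0.5*sigma^2) * T) / (sigma * sqrt(T)) = -0.28428247
d2 = d1 - sigma * sqrt(T) = -0.36913529
exp(-rT) = 0.99104038; exp(-qT) = 1.00000000
P = K * exp(-rT) * N(-d2) - S_0 * exp(-qT) * N(-d1)
N(-d1) = 0.61190304; N(-d2) = 0.64398656
P = 44.9300 * 0.99104038 * 0.64398656 - 43.3100 * 1.00000000 * 0.61190304 = 2.1736

Answer: Price = 2.1736


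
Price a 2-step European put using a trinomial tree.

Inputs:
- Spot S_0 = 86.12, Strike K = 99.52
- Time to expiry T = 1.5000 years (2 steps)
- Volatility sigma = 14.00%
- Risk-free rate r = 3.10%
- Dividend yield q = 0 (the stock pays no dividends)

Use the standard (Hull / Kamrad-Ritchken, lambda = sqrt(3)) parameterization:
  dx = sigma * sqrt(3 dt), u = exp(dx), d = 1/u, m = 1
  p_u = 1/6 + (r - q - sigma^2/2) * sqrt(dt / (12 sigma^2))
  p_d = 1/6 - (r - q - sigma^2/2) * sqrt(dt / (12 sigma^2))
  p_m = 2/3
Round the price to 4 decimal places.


Answer: Price = V(0,0) = 11.9101

Derivation:
dt = T/N = 0.750000; dx = sigma*sqrt(3*dt) = 0.210000
u = exp(dx) = 1.233678; d = 1/u = 0.810584
p_u = 0.204524, p_m = 0.666667, p_d = 0.128810
Discount per step: exp(-r*dt) = 0.977018
Stock lattice S(k, j) with j the centered position index:
  k=0: S(0,+0) = 86.1200
  k=1: S(1,-1) = 69.8075; S(1,+0) = 86.1200; S(1,+1) = 106.2444
  k=2: S(2,-2) = 56.5849; S(2,-1) = 69.8075; S(2,+0) = 86.1200; S(2,+1) = 106.2444; S(2,+2) = 131.0713
Terminal payoffs V(N, j) = max(K - S_T, 0):
  V(2,-2) = 42.935128; V(2,-1) = 29.712485; V(2,+0) = 13.400000; V(2,+1) = 0.000000; V(2,+2) = 0.000000
Backward induction: V(k, j) = exp(-r*dt) * [p_u * V(k+1, j+1) + p_m * V(k+1, j) + p_d * V(k+1, j-1)]
  V(1,-1) = exp(-r*dt) * [p_u*13.400000 + p_m*29.712485 + p_d*42.935128] = 27.434080
  V(1,+0) = exp(-r*dt) * [p_u*0.000000 + p_m*13.400000 + p_d*29.712485] = 12.467323
  V(1,+1) = exp(-r*dt) * [p_u*0.000000 + p_m*0.000000 + p_d*13.400000] = 1.686380
  V(0,+0) = exp(-r*dt) * [p_u*1.686380 + p_m*12.467323 + p_d*27.434080] = 11.910071


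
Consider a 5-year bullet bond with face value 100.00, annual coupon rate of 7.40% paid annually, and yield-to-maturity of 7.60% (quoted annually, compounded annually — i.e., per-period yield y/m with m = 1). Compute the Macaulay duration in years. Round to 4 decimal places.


Answer: Macaulay duration = 4.3539 years

Derivation:
Coupon per period c = face * coupon_rate / m = 7.400000
Periods per year m = 1; per-period yield y/m = 0.076000
Number of cashflows N = 5
Cashflows (t years, CF_t, discount factor 1/(1+y/m)^(m*t), PV):
  t = 1.0000: CF_t = 7.400000, DF = 0.929368, PV = 6.877323
  t = 2.0000: CF_t = 7.400000, DF = 0.863725, PV = 6.391565
  t = 3.0000: CF_t = 7.400000, DF = 0.802718, PV = 5.940116
  t = 4.0000: CF_t = 7.400000, DF = 0.746021, PV = 5.520554
  t = 5.0000: CF_t = 107.400000, DF = 0.693328, PV = 74.463411
Price P = sum_t PV_t = 99.192968
Macaulay numerator sum_t t * PV_t:
  t * PV_t at t = 1.0000: 6.877323
  t * PV_t at t = 2.0000: 12.783129
  t * PV_t at t = 3.0000: 17.820347
  t * PV_t at t = 4.0000: 22.082215
  t * PV_t at t = 5.0000: 372.317054
Macaulay duration D = (sum_t t * PV_t) / P = 431.880068 / 99.192968 = 4.353938


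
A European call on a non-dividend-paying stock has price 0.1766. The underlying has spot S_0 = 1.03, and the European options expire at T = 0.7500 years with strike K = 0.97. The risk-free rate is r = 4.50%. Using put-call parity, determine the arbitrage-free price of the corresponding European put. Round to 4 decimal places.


Put-call parity: C - P = S_0 * exp(-qT) - K * exp(-rT).
S_0 * exp(-qT) = 1.0300 * 1.00000000 = 1.03000000
K * exp(-rT) = 0.9700 * 0.96681318 = 0.93780878
P = C - S*exp(-qT) + K*exp(-rT)
P = 0.1766 - 1.03000000 + 0.93780878 = 0.0844

Answer: Put price = 0.0844


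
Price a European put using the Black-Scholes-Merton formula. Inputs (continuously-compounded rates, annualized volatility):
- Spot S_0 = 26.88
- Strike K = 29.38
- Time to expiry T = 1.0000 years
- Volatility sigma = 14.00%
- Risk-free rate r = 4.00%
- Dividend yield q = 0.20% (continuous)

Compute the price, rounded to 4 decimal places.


Answer: Price = 2.3374

Derivation:
d1 = (ln(S/K) + (r - q + 0.5*sigma^2) * T) / (sigma * sqrt(T)) = -0.29379754
d2 = d1 - sigma * sqrt(T) = -0.43379754
exp(-rT) = 0.96078944; exp(-qT) = 0.99800200
P = K * exp(-rT) * N(-d2) - S_0 * exp(-qT) * N(-d1)
N(-d1) = 0.61554369; N(-d2) = 0.66778226
P = 29.3800 * 0.96078944 * 0.66778226 - 26.8800 * 0.99800200 * 0.61554369 = 2.3374


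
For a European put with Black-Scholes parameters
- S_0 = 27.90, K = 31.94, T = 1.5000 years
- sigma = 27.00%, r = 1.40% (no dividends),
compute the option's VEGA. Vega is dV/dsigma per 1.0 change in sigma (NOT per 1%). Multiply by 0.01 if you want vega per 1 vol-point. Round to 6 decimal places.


Answer: Vega = 13.412696

Derivation:
d1 = -0.1801053982; d2 = -0.5107865135
phi(d1) = 0.3925240340; exp(-qT) = 1.0000000000; exp(-rT) = 0.9792189646
Vega = S * exp(-qT) * phi(d1) * sqrt(T) = 27.9000 * 1.0000000000 * 0.3925240340 * 1.2247448714 = 13.412696


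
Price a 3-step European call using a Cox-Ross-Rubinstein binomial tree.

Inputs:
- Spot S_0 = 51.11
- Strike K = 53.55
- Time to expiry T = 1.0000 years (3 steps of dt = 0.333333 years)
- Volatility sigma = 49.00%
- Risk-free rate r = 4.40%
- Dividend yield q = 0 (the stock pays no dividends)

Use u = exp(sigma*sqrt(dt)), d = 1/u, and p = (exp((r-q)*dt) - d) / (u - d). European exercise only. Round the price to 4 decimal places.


Answer: Price = V(0,0) = 10.5869

Derivation:
dt = T/N = 0.333333
u = exp(sigma*sqrt(dt)) = 1.326975; d = 1/u = 0.753594
p = (exp((r-q)*dt) - d) / (u - d) = 0.455510
Discount per step: exp(-r*dt) = 0.985440
Stock lattice S(k, i) with i counting down-moves:
  k=0: S(0,0) = 51.1100
  k=1: S(1,0) = 67.8217; S(1,1) = 38.5162
  k=2: S(2,0) = 89.9976; S(2,1) = 51.1100; S(2,2) = 29.0256
  k=3: S(3,0) = 119.4246; S(3,1) = 67.8217; S(3,2) = 38.5162; S(3,3) = 21.8735
Terminal payoffs V(N, i) = max(S_T - K, 0):
  V(3,0) = 65.874583; V(3,1) = 14.271673; V(3,2) = 0.000000; V(3,3) = 0.000000
Backward induction: V(k, i) = exp(-r*dt) * [p * V(k+1, i) + (1-p) * V(k+1, i+1)].
  V(2,0) = exp(-r*dt) * [p*65.874583 + (1-p)*14.271673] = 37.227307
  V(2,1) = exp(-r*dt) * [p*14.271673 + (1-p)*0.000000] = 6.406244
  V(2,2) = exp(-r*dt) * [p*0.000000 + (1-p)*0.000000] = 0.000000
  V(1,0) = exp(-r*dt) * [p*37.227307 + (1-p)*6.406244] = 20.147877
  V(1,1) = exp(-r*dt) * [p*6.406244 + (1-p)*0.000000] = 2.875624
  V(0,0) = exp(-r*dt) * [p*20.147877 + (1-p)*2.875624] = 10.586895


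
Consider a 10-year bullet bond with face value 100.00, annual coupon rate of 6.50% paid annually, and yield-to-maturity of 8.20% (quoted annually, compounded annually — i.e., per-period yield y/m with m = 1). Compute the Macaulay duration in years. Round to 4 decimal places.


Coupon per period c = face * coupon_rate / m = 6.500000
Periods per year m = 1; per-period yield y/m = 0.082000
Number of cashflows N = 10
Cashflows (t years, CF_t, discount factor 1/(1+y/m)^(m*t), PV):
  t = 1.0000: CF_t = 6.500000, DF = 0.924214, PV = 6.007394
  t = 2.0000: CF_t = 6.500000, DF = 0.854172, PV = 5.552120
  t = 3.0000: CF_t = 6.500000, DF = 0.789438, PV = 5.131349
  t = 4.0000: CF_t = 6.500000, DF = 0.729610, PV = 4.742467
  t = 5.0000: CF_t = 6.500000, DF = 0.674316, PV = 4.383056
  t = 6.0000: CF_t = 6.500000, DF = 0.623213, PV = 4.050884
  t = 7.0000: CF_t = 6.500000, DF = 0.575982, PV = 3.743885
  t = 8.0000: CF_t = 6.500000, DF = 0.532331, PV = 3.460153
  t = 9.0000: CF_t = 6.500000, DF = 0.491988, PV = 3.197923
  t = 10.0000: CF_t = 106.500000, DF = 0.454703, PV = 48.425822
Price P = sum_t PV_t = 88.695053
Macaulay numerator sum_t t * PV_t:
  t * PV_t at t = 1.0000: 6.007394
  t * PV_t at t = 2.0000: 11.104240
  t * PV_t at t = 3.0000: 15.394048
  t * PV_t at t = 4.0000: 18.969868
  t * PV_t at t = 5.0000: 21.915282
  t * PV_t at t = 6.0000: 24.305303
  t * PV_t at t = 7.0000: 26.207197
  t * PV_t at t = 8.0000: 27.681222
  t * PV_t at t = 9.0000: 28.781307
  t * PV_t at t = 10.0000: 484.258219
Macaulay duration D = (sum_t t * PV_t) / P = 664.624079 / 88.695053 = 7.493361

Answer: Macaulay duration = 7.4934 years


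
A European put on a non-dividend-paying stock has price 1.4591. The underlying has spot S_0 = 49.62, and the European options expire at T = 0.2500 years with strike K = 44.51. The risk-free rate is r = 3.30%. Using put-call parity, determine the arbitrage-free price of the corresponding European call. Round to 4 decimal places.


Put-call parity: C - P = S_0 * exp(-qT) - K * exp(-rT).
S_0 * exp(-qT) = 49.6200 * 1.00000000 = 49.62000000
K * exp(-rT) = 44.5100 * 0.99178394 = 44.14430307
C = P + S*exp(-qT) - K*exp(-rT)
C = 1.4591 + 49.62000000 - 44.14430307 = 6.9348

Answer: Call price = 6.9348


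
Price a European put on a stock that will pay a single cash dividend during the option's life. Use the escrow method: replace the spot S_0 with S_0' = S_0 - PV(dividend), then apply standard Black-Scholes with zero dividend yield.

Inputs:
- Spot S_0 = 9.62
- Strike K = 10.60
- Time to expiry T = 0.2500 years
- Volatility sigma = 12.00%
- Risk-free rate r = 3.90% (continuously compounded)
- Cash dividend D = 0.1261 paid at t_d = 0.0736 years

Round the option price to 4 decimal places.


Answer: Price = 1.0146

Derivation:
PV(D) = D * exp(-r * t_d) = 0.1261 * 0.99713372 = 0.12573856
S_0' = S_0 - PV(D) = 9.6200 - 0.12573856 = 9.49426144
d1 = (ln(S_0'/K) + (r + sigma^2/2)*T) / (sigma*sqrt(T)) = -1.64360740
d2 = d1 - sigma*sqrt(T) = -1.70360740
exp(-rT) = 0.99029738
N(-d1) = 0.94987134; N(-d2) = 0.95577277
P = K * exp(-rT) * N(-d2) - S_0' * N(-d1) = 10.6000 * 0.99029738 * 0.95577277 - 9.49426144 * 0.94987134 = 1.0146


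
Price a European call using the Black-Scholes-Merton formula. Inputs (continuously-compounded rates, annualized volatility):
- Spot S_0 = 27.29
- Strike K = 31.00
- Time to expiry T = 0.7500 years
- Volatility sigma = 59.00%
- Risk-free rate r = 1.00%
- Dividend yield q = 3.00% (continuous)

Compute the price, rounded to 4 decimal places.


Answer: Price = 3.9680

Derivation:
d1 = (ln(S/K) + (r - q + 0.5*sigma^2) * T) / (sigma * sqrt(T)) = -0.02334720
d2 = d1 - sigma * sqrt(T) = -0.53430219
exp(-rT) = 0.99252805; exp(-qT) = 0.97775124
C = S_0 * exp(-qT) * N(d1) - K * exp(-rT) * N(d2)
N(d1) = 0.49068666; N(d2) = 0.29656624
C = 27.2900 * 0.97775124 * 0.49068666 - 31.0000 * 0.99252805 * 0.29656624 = 3.9680


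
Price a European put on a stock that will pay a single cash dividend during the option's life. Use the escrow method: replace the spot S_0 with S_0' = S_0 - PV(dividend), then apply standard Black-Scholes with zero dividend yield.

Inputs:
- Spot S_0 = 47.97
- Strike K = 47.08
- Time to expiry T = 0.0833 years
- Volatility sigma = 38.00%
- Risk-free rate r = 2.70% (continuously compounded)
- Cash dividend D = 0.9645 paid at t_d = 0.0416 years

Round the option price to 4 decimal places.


PV(D) = D * exp(-r * t_d) = 0.9645 * 0.99887743 = 0.96341728
S_0' = S_0 - PV(D) = 47.9700 - 0.96341728 = 47.00658272
d1 = (ln(S_0'/K) + (r + sigma^2/2)*T) / (sigma*sqrt(T)) = 0.06111467
d2 = d1 - sigma*sqrt(T) = -0.04855994
exp(-rT) = 0.99775343
N(-d1) = 0.47563394; N(-d2) = 0.51936500
P = K * exp(-rT) * N(-d2) - S_0' * N(-d1) = 47.0800 * 0.99775343 * 0.51936500 - 47.00658272 * 0.47563394 = 2.0388

Answer: Price = 2.0388


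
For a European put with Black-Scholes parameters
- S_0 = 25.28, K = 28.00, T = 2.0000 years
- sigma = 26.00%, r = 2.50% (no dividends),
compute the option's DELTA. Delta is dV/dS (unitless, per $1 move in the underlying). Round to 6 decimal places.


d1 = 0.0419071161; d2 = -0.3257884101
phi(d1) = 0.3985921217; exp(-qT) = 1.0000000000; exp(-rT) = 0.9512294245
N(-d1) = 0.4832863718
Delta = -exp(-qT) * N(-d1) = -1.0000000000 * 0.4832863718 = -0.483286

Answer: Delta = -0.483286


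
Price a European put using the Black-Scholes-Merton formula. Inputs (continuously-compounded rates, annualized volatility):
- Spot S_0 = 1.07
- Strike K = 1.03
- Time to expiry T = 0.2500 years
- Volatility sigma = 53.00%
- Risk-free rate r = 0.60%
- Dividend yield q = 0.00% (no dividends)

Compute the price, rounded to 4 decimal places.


d1 = (ln(S/K) + (r - q + 0.5*sigma^2) * T) / (sigma * sqrt(T)) = 0.28193338
d2 = d1 - sigma * sqrt(T) = 0.01693338
exp(-rT) = 0.99850112; exp(-qT) = 1.00000000
P = K * exp(-rT) * N(-d2) - S_0 * exp(-qT) * N(-d1)
N(-d1) = 0.38899730; N(-d2) = 0.49324488
P = 1.0300 * 0.99850112 * 0.49324488 - 1.0700 * 1.00000000 * 0.38899730 = 0.0911

Answer: Price = 0.0911


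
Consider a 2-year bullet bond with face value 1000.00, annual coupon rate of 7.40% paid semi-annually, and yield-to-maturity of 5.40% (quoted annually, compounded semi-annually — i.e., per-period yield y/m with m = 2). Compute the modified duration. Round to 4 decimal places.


Answer: Modified duration = 1.8477

Derivation:
Coupon per period c = face * coupon_rate / m = 37.000000
Periods per year m = 2; per-period yield y/m = 0.027000
Number of cashflows N = 4
Cashflows (t years, CF_t, discount factor 1/(1+y/m)^(m*t), PV):
  t = 0.5000: CF_t = 37.000000, DF = 0.973710, PV = 36.027264
  t = 1.0000: CF_t = 37.000000, DF = 0.948111, PV = 35.080101
  t = 1.5000: CF_t = 37.000000, DF = 0.923185, PV = 34.157839
  t = 2.0000: CF_t = 1037.000000, DF = 0.898914, PV = 932.173992
Price P = sum_t PV_t = 1037.439197
First compute Macaulay numerator sum_t t * PV_t:
  t * PV_t at t = 0.5000: 18.013632
  t * PV_t at t = 1.0000: 35.080101
  t * PV_t at t = 1.5000: 51.236759
  t * PV_t at t = 2.0000: 1864.347985
Macaulay duration D = 1968.678477 / 1037.439197 = 1.897633
Modified duration = D / (1 + y/m) = 1.897633 / (1 + 0.027000) = 1.847744


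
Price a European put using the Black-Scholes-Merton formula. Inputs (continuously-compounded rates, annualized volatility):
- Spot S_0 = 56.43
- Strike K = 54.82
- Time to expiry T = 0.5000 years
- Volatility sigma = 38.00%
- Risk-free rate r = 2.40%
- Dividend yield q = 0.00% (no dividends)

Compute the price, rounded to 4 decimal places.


d1 = (ln(S/K) + (r - q + 0.5*sigma^2) * T) / (sigma * sqrt(T)) = 0.28673493
d2 = d1 - sigma * sqrt(T) = 0.01803435
exp(-rT) = 0.98807171; exp(-qT) = 1.00000000
P = K * exp(-rT) * N(-d2) - S_0 * exp(-qT) * N(-d1)
N(-d1) = 0.38715764; N(-d2) = 0.49280572
P = 54.8200 * 0.98807171 * 0.49280572 - 56.4300 * 1.00000000 * 0.38715764 = 4.8461

Answer: Price = 4.8461


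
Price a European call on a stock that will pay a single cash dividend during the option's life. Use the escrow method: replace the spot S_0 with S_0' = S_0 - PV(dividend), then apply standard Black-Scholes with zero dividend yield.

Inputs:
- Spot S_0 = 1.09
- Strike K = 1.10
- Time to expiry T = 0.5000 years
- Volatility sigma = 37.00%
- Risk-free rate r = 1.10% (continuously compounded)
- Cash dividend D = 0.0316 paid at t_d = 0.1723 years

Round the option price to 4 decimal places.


Answer: Price = 0.0951

Derivation:
PV(D) = D * exp(-r * t_d) = 0.0316 * 0.99810649 = 0.03154017
S_0' = S_0 - PV(D) = 1.0900 - 0.03154017 = 1.05845983
d1 = (ln(S_0'/K) + (r + sigma^2/2)*T) / (sigma*sqrt(T)) = 0.00470010
d2 = d1 - sigma*sqrt(T) = -0.25692941
exp(-rT) = 0.99451510
N(d1) = 0.50187506; N(d2) = 0.39861663
C = S_0' * N(d1) - K * exp(-rT) * N(d2) = 1.05845983 * 0.50187506 - 1.1000 * 0.99451510 * 0.39861663 = 0.0951


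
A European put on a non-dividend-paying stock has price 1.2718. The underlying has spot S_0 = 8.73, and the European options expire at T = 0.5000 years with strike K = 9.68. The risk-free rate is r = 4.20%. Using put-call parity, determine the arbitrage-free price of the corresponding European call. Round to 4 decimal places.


Answer: Call price = 0.5230

Derivation:
Put-call parity: C - P = S_0 * exp(-qT) - K * exp(-rT).
S_0 * exp(-qT) = 8.7300 * 1.00000000 = 8.73000000
K * exp(-rT) = 9.6800 * 0.97921896 = 9.47883958
C = P + S*exp(-qT) - K*exp(-rT)
C = 1.2718 + 8.73000000 - 9.47883958 = 0.5230


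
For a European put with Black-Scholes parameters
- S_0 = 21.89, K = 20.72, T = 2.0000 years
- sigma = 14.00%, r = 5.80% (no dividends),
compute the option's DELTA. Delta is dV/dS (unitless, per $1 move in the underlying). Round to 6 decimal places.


d1 = 0.9623243174; d2 = 0.7643344186
phi(d1) = 0.2510827836; exp(-qT) = 1.0000000000; exp(-rT) = 0.8904752233
N(-d1) = 0.1679433588
Delta = -exp(-qT) * N(-d1) = -1.0000000000 * 0.1679433588 = -0.167943

Answer: Delta = -0.167943


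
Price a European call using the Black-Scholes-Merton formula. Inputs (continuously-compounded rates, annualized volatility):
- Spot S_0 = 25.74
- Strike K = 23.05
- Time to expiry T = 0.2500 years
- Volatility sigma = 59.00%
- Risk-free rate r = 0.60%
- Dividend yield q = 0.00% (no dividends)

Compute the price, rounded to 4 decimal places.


Answer: Price = 4.4223

Derivation:
d1 = (ln(S/K) + (r - q + 0.5*sigma^2) * T) / (sigma * sqrt(T)) = 0.52675570
d2 = d1 - sigma * sqrt(T) = 0.23175570
exp(-rT) = 0.99850112; exp(-qT) = 1.00000000
C = S_0 * exp(-qT) * N(d1) - K * exp(-rT) * N(d2)
N(d1) = 0.70081838; N(d2) = 0.59163612
C = 25.7400 * 1.00000000 * 0.70081838 - 23.0500 * 0.99850112 * 0.59163612 = 4.4223


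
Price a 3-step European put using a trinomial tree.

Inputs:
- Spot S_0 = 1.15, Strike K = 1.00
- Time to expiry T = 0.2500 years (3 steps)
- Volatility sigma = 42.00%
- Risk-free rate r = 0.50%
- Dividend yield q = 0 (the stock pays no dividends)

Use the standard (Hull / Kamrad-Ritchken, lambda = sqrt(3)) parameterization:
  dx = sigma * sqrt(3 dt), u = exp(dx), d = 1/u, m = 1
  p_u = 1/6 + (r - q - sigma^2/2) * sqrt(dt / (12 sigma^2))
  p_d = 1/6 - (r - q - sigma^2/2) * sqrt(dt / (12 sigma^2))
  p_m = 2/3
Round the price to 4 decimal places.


Answer: Price = V(0,0) = 0.0363

Derivation:
dt = T/N = 0.083333; dx = sigma*sqrt(3*dt) = 0.210000
u = exp(dx) = 1.233678; d = 1/u = 0.810584
p_u = 0.150159, p_m = 0.666667, p_d = 0.183175
Discount per step: exp(-r*dt) = 0.999583
Stock lattice S(k, j) with j the centered position index:
  k=0: S(0,+0) = 1.1500
  k=1: S(1,-1) = 0.9322; S(1,+0) = 1.1500; S(1,+1) = 1.4187
  k=2: S(2,-2) = 0.7556; S(2,-1) = 0.9322; S(2,+0) = 1.1500; S(2,+1) = 1.4187; S(2,+2) = 1.7503
  k=3: S(3,-3) = 0.6125; S(3,-2) = 0.7556; S(3,-1) = 0.9322; S(3,+0) = 1.1500; S(3,+1) = 1.4187; S(3,+2) = 1.7503; S(3,+3) = 2.1593
Terminal payoffs V(N, j) = max(K - S_T, 0):
  V(3,-3) = 0.387519; V(3,-2) = 0.244396; V(3,-1) = 0.067828; V(3,+0) = 0.000000; V(3,+1) = 0.000000; V(3,+2) = 0.000000; V(3,+3) = 0.000000
Backward induction: V(k, j) = exp(-r*dt) * [p_u * V(k+1, j+1) + p_m * V(k+1, j) + p_d * V(k+1, j-1)]
  V(2,-2) = exp(-r*dt) * [p_u*0.067828 + p_m*0.244396 + p_d*0.387519] = 0.243998
  V(2,-1) = exp(-r*dt) * [p_u*0.000000 + p_m*0.067828 + p_d*0.244396] = 0.089948
  V(2,+0) = exp(-r*dt) * [p_u*0.000000 + p_m*0.000000 + p_d*0.067828] = 0.012419
  V(2,+1) = exp(-r*dt) * [p_u*0.000000 + p_m*0.000000 + p_d*0.000000] = 0.000000
  V(2,+2) = exp(-r*dt) * [p_u*0.000000 + p_m*0.000000 + p_d*0.000000] = 0.000000
  V(1,-1) = exp(-r*dt) * [p_u*0.012419 + p_m*0.089948 + p_d*0.243998] = 0.106480
  V(1,+0) = exp(-r*dt) * [p_u*0.000000 + p_m*0.012419 + p_d*0.089948] = 0.024745
  V(1,+1) = exp(-r*dt) * [p_u*0.000000 + p_m*0.000000 + p_d*0.012419] = 0.002274
  V(0,+0) = exp(-r*dt) * [p_u*0.002274 + p_m*0.024745 + p_d*0.106480] = 0.036328


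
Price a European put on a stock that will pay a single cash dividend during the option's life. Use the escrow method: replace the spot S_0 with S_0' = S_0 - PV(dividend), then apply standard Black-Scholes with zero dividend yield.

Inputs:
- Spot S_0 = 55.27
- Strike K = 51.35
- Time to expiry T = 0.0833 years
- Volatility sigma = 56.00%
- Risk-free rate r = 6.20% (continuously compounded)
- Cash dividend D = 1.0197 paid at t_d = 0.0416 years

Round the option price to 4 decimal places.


Answer: Price = 2.0404

Derivation:
PV(D) = D * exp(-r * t_d) = 1.0197 * 0.99742412 = 1.01707338
S_0' = S_0 - PV(D) = 55.2700 - 1.01707338 = 54.25292662
d1 = (ln(S_0'/K) + (r + sigma^2/2)*T) / (sigma*sqrt(T)) = 0.45300978
d2 = d1 - sigma*sqrt(T) = 0.29138404
exp(-rT) = 0.99484871
N(-d1) = 0.32527085; N(-d2) = 0.38537881
P = K * exp(-rT) * N(-d2) - S_0' * N(-d1) = 51.3500 * 0.99484871 * 0.38537881 - 54.25292662 * 0.32527085 = 2.0404


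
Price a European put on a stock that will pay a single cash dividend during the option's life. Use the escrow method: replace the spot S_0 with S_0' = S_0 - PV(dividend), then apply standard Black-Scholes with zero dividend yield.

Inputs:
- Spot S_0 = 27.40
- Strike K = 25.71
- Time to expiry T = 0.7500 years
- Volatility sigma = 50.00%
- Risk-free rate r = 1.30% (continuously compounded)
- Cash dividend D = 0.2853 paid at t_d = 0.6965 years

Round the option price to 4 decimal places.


PV(D) = D * exp(-r * t_d) = 0.2853 * 0.99098637 = 0.28272841
S_0' = S_0 - PV(D) = 27.4000 - 0.28272841 = 27.11727159
d1 = (ln(S_0'/K) + (r + sigma^2/2)*T) / (sigma*sqrt(T)) = 0.36209292
d2 = d1 - sigma*sqrt(T) = -0.07091979
exp(-rT) = 0.99029738
N(-d1) = 0.35864130; N(-d2) = 0.52826920
P = K * exp(-rT) * N(-d2) - S_0' * N(-d1) = 25.7100 * 0.99029738 * 0.52826920 - 27.11727159 * 0.35864130 = 3.7246

Answer: Price = 3.7246


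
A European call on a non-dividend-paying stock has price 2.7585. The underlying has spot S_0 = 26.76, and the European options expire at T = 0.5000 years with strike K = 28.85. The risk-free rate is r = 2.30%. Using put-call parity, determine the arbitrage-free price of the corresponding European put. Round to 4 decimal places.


Put-call parity: C - P = S_0 * exp(-qT) - K * exp(-rT).
S_0 * exp(-qT) = 26.7600 * 1.00000000 = 26.76000000
K * exp(-rT) = 28.8500 * 0.98856587 = 28.52012541
P = C - S*exp(-qT) + K*exp(-rT)
P = 2.7585 - 26.76000000 + 28.52012541 = 4.5186

Answer: Put price = 4.5186


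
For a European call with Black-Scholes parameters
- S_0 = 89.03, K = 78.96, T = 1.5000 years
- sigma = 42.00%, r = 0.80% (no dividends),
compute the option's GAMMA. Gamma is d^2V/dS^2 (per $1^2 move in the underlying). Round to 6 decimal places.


d1 = 0.5138718365; d2 = -0.0005210095
phi(d1) = 0.3495982415; exp(-qT) = 1.0000000000; exp(-rT) = 0.9880717129
Gamma = exp(-qT) * phi(d1) / (S * sigma * sqrt(T)) = 1.0000000000 * 0.3495982415 / (89.0300 * 0.4200 * 1.2247448714) = 0.007634

Answer: Gamma = 0.007634


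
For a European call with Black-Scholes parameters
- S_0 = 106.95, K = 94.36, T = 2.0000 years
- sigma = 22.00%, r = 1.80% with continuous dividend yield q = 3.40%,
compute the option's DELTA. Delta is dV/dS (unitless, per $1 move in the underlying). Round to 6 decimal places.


Answer: Delta = 0.631130

Derivation:
d1 = 0.4552616404; d2 = 0.1441346567
phi(d1) = 0.3596693601; exp(-qT) = 0.9342604736; exp(-rT) = 0.9646402935
N(d1) = 0.6755394902
Delta = exp(-qT) * N(d1) = 0.9342604736 * 0.6755394902 = 0.631130


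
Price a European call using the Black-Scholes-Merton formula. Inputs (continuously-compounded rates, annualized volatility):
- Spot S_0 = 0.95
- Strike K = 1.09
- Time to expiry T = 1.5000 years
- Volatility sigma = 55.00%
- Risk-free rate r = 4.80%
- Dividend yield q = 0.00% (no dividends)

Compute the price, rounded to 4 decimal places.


Answer: Price = 0.2281

Derivation:
d1 = (ln(S/K) + (r - q + 0.5*sigma^2) * T) / (sigma * sqrt(T)) = 0.23961059
d2 = d1 - sigma * sqrt(T) = -0.43399909
exp(-rT) = 0.93053090; exp(-qT) = 1.00000000
C = S_0 * exp(-qT) * N(d1) - K * exp(-rT) * N(d2)
N(d1) = 0.59468392; N(d2) = 0.33214455
C = 0.9500 * 1.00000000 * 0.59468392 - 1.0900 * 0.93053090 * 0.33214455 = 0.2281


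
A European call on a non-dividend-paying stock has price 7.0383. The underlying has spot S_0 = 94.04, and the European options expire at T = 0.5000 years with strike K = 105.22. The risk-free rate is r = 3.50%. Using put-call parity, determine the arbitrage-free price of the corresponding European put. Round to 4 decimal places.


Put-call parity: C - P = S_0 * exp(-qT) - K * exp(-rT).
S_0 * exp(-qT) = 94.0400 * 1.00000000 = 94.04000000
K * exp(-rT) = 105.2200 * 0.98265224 = 103.39466824
P = C - S*exp(-qT) + K*exp(-rT)
P = 7.0383 - 94.04000000 + 103.39466824 = 16.3930

Answer: Put price = 16.3930


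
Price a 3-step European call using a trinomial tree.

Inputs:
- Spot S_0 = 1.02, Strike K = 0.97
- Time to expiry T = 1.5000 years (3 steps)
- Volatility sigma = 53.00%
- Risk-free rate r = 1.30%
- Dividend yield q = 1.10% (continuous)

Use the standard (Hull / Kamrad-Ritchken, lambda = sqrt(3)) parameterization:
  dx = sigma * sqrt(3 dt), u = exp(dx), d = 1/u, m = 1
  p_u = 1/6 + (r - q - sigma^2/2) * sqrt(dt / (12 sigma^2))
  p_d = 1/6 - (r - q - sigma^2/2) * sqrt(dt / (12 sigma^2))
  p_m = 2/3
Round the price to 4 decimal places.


dt = T/N = 0.500000; dx = sigma*sqrt(3*dt) = 0.649115
u = exp(dx) = 1.913846; d = 1/u = 0.522508
p_u = 0.113344, p_m = 0.666667, p_d = 0.219989
Discount per step: exp(-r*dt) = 0.993521
Stock lattice S(k, j) with j the centered position index:
  k=0: S(0,+0) = 1.0200
  k=1: S(1,-1) = 0.5330; S(1,+0) = 1.0200; S(1,+1) = 1.9521
  k=2: S(2,-2) = 0.2785; S(2,-1) = 0.5330; S(2,+0) = 1.0200; S(2,+1) = 1.9521; S(2,+2) = 3.7361
  k=3: S(3,-3) = 0.1455; S(3,-2) = 0.2785; S(3,-1) = 0.5330; S(3,+0) = 1.0200; S(3,+1) = 1.9521; S(3,+2) = 3.7361; S(3,+3) = 7.1502
Terminal payoffs V(N, j) = max(S_T - K, 0):
  V(3,-3) = 0.000000; V(3,-2) = 0.000000; V(3,-1) = 0.000000; V(3,+0) = 0.050000; V(3,+1) = 0.982123; V(3,+2) = 2.766062; V(3,+3) = 6.180248
Backward induction: V(k, j) = exp(-r*dt) * [p_u * V(k+1, j+1) + p_m * V(k+1, j) + p_d * V(k+1, j-1)]
  V(2,-2) = exp(-r*dt) * [p_u*0.000000 + p_m*0.000000 + p_d*0.000000] = 0.000000
  V(2,-1) = exp(-r*dt) * [p_u*0.050000 + p_m*0.000000 + p_d*0.000000] = 0.005630
  V(2,+0) = exp(-r*dt) * [p_u*0.982123 + p_m*0.050000 + p_d*0.000000] = 0.143714
  V(2,+1) = exp(-r*dt) * [p_u*2.766062 + p_m*0.982123 + p_d*0.050000] = 0.972920
  V(2,+2) = exp(-r*dt) * [p_u*6.180248 + p_m*2.766062 + p_d*0.982123] = 2.742707
  V(1,-1) = exp(-r*dt) * [p_u*0.143714 + p_m*0.005630 + p_d*0.000000] = 0.019913
  V(1,+0) = exp(-r*dt) * [p_u*0.972920 + p_m*0.143714 + p_d*0.005630] = 0.205979
  V(1,+1) = exp(-r*dt) * [p_u*2.742707 + p_m*0.972920 + p_d*0.143714] = 0.984677
  V(0,+0) = exp(-r*dt) * [p_u*0.984677 + p_m*0.205979 + p_d*0.019913] = 0.251666

Answer: Price = V(0,0) = 0.2517


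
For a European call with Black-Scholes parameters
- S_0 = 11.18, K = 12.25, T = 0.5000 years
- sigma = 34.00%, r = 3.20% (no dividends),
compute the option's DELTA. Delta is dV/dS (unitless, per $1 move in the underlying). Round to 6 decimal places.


d1 = -0.1934122943; d2 = -0.4338285999
phi(d1) = 0.3915497521; exp(-qT) = 1.0000000000; exp(-rT) = 0.9841273201
N(d1) = 0.4233180439
Delta = exp(-qT) * N(d1) = 1.0000000000 * 0.4233180439 = 0.423318

Answer: Delta = 0.423318


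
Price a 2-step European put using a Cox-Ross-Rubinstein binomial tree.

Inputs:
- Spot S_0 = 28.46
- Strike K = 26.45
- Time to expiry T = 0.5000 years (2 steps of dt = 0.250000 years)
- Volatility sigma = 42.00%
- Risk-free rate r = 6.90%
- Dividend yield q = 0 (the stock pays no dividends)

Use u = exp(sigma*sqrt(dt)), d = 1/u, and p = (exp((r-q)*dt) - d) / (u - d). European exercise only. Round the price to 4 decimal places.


Answer: Price = V(0,0) = 1.9566

Derivation:
dt = T/N = 0.250000
u = exp(sigma*sqrt(dt)) = 1.233678; d = 1/u = 0.810584
p = (exp((r-q)*dt) - d) / (u - d) = 0.488817
Discount per step: exp(-r*dt) = 0.982898
Stock lattice S(k, i) with i counting down-moves:
  k=0: S(0,0) = 28.4600
  k=1: S(1,0) = 35.1105; S(1,1) = 23.0692
  k=2: S(2,0) = 43.3150; S(2,1) = 28.4600; S(2,2) = 18.6996
Terminal payoffs V(N, i) = max(K - S_T, 0):
  V(2,0) = 0.000000; V(2,1) = 0.000000; V(2,2) = 7.750448
Backward induction: V(k, i) = exp(-r*dt) * [p * V(k+1, i) + (1-p) * V(k+1, i+1)].
  V(1,0) = exp(-r*dt) * [p*0.000000 + (1-p)*0.000000] = 0.000000
  V(1,1) = exp(-r*dt) * [p*0.000000 + (1-p)*7.750448] = 3.894141
  V(0,0) = exp(-r*dt) * [p*0.000000 + (1-p)*3.894141] = 1.956576


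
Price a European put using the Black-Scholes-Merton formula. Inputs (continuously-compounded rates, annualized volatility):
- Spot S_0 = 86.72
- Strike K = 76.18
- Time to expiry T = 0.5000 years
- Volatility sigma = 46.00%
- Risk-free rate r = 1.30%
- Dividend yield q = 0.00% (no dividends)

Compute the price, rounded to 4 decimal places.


d1 = (ln(S/K) + (r - q + 0.5*sigma^2) * T) / (sigma * sqrt(T)) = 0.58101297
d2 = d1 - sigma * sqrt(T) = 0.25574385
exp(-rT) = 0.99352108; exp(-qT) = 1.00000000
P = K * exp(-rT) * N(-d2) - S_0 * exp(-qT) * N(-d1)
N(-d1) = 0.28061586; N(-d2) = 0.39907432
P = 76.1800 * 0.99352108 * 0.39907432 - 86.7200 * 1.00000000 * 0.28061586 = 5.8695

Answer: Price = 5.8695


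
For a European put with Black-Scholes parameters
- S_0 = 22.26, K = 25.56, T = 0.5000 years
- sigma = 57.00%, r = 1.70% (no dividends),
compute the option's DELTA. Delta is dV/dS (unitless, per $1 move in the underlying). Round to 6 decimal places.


d1 = -0.1203626833; d2 = -0.5234135486
phi(d1) = 0.3960629479; exp(-qT) = 1.0000000000; exp(-rT) = 0.9915360229
N(-d1) = 0.5479020746
Delta = -exp(-qT) * N(-d1) = -1.0000000000 * 0.5479020746 = -0.547902

Answer: Delta = -0.547902


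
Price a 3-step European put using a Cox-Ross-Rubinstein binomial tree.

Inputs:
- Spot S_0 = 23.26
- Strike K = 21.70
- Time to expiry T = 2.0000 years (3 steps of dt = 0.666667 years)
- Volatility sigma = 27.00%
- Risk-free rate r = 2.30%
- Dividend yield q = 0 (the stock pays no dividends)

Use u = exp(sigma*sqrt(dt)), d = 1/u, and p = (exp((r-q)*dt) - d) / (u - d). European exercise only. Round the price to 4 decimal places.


dt = T/N = 0.666667
u = exp(sigma*sqrt(dt)) = 1.246643; d = 1/u = 0.802154
p = (exp((r-q)*dt) - d) / (u - d) = 0.479871
Discount per step: exp(-r*dt) = 0.984784
Stock lattice S(k, i) with i counting down-moves:
  k=0: S(0,0) = 23.2600
  k=1: S(1,0) = 28.9969; S(1,1) = 18.6581
  k=2: S(2,0) = 36.1488; S(2,1) = 23.2600; S(2,2) = 14.9667
  k=3: S(3,0) = 45.0646; S(3,1) = 28.9969; S(3,2) = 18.6581; S(3,3) = 12.0056
Terminal payoffs V(N, i) = max(K - S_T, 0):
  V(3,0) = 0.000000; V(3,1) = 0.000000; V(3,2) = 3.041887; V(3,3) = 9.694403
Backward induction: V(k, i) = exp(-r*dt) * [p * V(k+1, i) + (1-p) * V(k+1, i+1)].
  V(2,0) = exp(-r*dt) * [p*0.000000 + (1-p)*0.000000] = 0.000000
  V(2,1) = exp(-r*dt) * [p*0.000000 + (1-p)*3.041887] = 1.558099
  V(2,2) = exp(-r*dt) * [p*3.041887 + (1-p)*9.694403] = 6.403116
  V(1,0) = exp(-r*dt) * [p*0.000000 + (1-p)*1.558099] = 0.798081
  V(1,1) = exp(-r*dt) * [p*1.558099 + (1-p)*6.403116] = 4.016078
  V(0,0) = exp(-r*dt) * [p*0.798081 + (1-p)*4.016078] = 2.434241

Answer: Price = V(0,0) = 2.4342


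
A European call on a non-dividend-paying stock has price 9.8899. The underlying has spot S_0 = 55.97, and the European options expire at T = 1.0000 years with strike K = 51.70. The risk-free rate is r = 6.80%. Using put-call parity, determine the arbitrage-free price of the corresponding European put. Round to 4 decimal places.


Put-call parity: C - P = S_0 * exp(-qT) - K * exp(-rT).
S_0 * exp(-qT) = 55.9700 * 1.00000000 = 55.97000000
K * exp(-rT) = 51.7000 * 0.93426047 = 48.30126648
P = C - S*exp(-qT) + K*exp(-rT)
P = 9.8899 - 55.97000000 + 48.30126648 = 2.2212

Answer: Put price = 2.2212


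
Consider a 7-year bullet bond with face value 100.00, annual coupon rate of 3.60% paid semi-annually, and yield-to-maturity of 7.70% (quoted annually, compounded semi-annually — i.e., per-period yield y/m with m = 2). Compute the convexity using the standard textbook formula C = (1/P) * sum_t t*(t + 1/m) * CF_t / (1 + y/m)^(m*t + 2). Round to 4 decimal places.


Answer: Convexity = 40.7241

Derivation:
Coupon per period c = face * coupon_rate / m = 1.800000
Periods per year m = 2; per-period yield y/m = 0.038500
Number of cashflows N = 14
Cashflows (t years, CF_t, discount factor 1/(1+y/m)^(m*t), PV):
  t = 0.5000: CF_t = 1.800000, DF = 0.962927, PV = 1.733269
  t = 1.0000: CF_t = 1.800000, DF = 0.927229, PV = 1.669012
  t = 1.5000: CF_t = 1.800000, DF = 0.892854, PV = 1.607137
  t = 2.0000: CF_t = 1.800000, DF = 0.859754, PV = 1.547556
  t = 2.5000: CF_t = 1.800000, DF = 0.827880, PV = 1.490184
  t = 3.0000: CF_t = 1.800000, DF = 0.797188, PV = 1.434939
  t = 3.5000: CF_t = 1.800000, DF = 0.767635, PV = 1.381742
  t = 4.0000: CF_t = 1.800000, DF = 0.739176, PV = 1.330517
  t = 4.5000: CF_t = 1.800000, DF = 0.711773, PV = 1.281191
  t = 5.0000: CF_t = 1.800000, DF = 0.685386, PV = 1.233694
  t = 5.5000: CF_t = 1.800000, DF = 0.659977, PV = 1.187958
  t = 6.0000: CF_t = 1.800000, DF = 0.635509, PV = 1.143917
  t = 6.5000: CF_t = 1.800000, DF = 0.611949, PV = 1.101509
  t = 7.0000: CF_t = 101.800000, DF = 0.589263, PV = 59.986948
Price P = sum_t PV_t = 78.129575
Convexity numerator sum_t t*(t + 1/m) * CF_t / (1+y/m)^(m*t + 2):
  t = 0.5000: term = 0.803569
  t = 1.0000: term = 2.321335
  t = 1.5000: term = 4.470553
  t = 2.0000: term = 7.174696
  t = 2.5000: term = 10.363066
  t = 3.0000: term = 13.970431
  t = 3.5000: term = 17.936679
  t = 4.0000: term = 22.206494
  t = 4.5000: term = 26.729049
  t = 5.0000: term = 31.457716
  t = 5.5000: term = 36.349792
  t = 6.0000: term = 41.366245
  t = 6.5000: term = 46.471468
  t = 7.0000: term = 2920.135927
Convexity = (1/P) * sum = 3181.757019 / 78.129575 = 40.724105


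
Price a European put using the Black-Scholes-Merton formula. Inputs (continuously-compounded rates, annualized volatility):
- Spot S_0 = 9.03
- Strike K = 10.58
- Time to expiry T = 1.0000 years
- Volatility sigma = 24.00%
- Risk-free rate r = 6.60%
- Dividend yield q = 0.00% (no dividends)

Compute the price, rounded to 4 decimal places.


d1 = (ln(S/K) + (r - q + 0.5*sigma^2) * T) / (sigma * sqrt(T)) = -0.26505441
d2 = d1 - sigma * sqrt(T) = -0.50505441
exp(-rT) = 0.93613086; exp(-qT) = 1.00000000
P = K * exp(-rT) * N(-d2) - S_0 * exp(-qT) * N(-d1)
N(-d1) = 0.60451623; N(-d2) = 0.69323969
P = 10.5800 * 0.93613086 * 0.69323969 - 9.0300 * 1.00000000 * 0.60451623 = 1.4072

Answer: Price = 1.4072


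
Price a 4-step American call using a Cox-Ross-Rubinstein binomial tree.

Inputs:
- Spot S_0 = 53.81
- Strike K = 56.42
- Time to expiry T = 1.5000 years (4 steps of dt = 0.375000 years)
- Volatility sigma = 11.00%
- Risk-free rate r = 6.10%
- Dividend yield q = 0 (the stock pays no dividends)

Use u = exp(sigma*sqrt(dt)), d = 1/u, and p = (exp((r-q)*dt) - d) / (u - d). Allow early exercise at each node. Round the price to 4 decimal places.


Answer: Price = V(0,0) = 4.1755

Derivation:
dt = T/N = 0.375000
u = exp(sigma*sqrt(dt)) = 1.069682; d = 1/u = 0.934858
p = (exp((r-q)*dt) - d) / (u - d) = 0.654787
Discount per step: exp(-r*dt) = 0.977385
Stock lattice S(k, i) with i counting down-moves:
  k=0: S(0,0) = 53.8100
  k=1: S(1,0) = 57.5596; S(1,1) = 50.3047
  k=2: S(2,0) = 61.5704; S(2,1) = 53.8100; S(2,2) = 47.0277
  k=3: S(3,0) = 65.8607; S(3,1) = 57.5596; S(3,2) = 50.3047; S(3,3) = 43.9642
  k=4: S(4,0) = 70.4500; S(4,1) = 61.5704; S(4,2) = 53.8100; S(4,3) = 47.0277; S(4,4) = 41.1003
Terminal payoffs V(N, i) = max(S_T - K, 0):
  V(4,0) = 14.029997; V(4,1) = 5.150401; V(4,2) = 0.000000; V(4,3) = 0.000000; V(4,4) = 0.000000
Backward induction: V(k, i) = exp(-r*dt) * [p * V(k+1, i) + (1-p) * V(k+1, i+1)]; then take max(V_cont, immediate exercise) for American.
  V(3,0) = exp(-r*dt) * [p*14.029997 + (1-p)*5.150401] = 10.716679; exercise = 9.440721; V(3,0) = max -> 10.716679
  V(3,1) = exp(-r*dt) * [p*5.150401 + (1-p)*0.000000] = 3.296150; exercise = 1.139563; V(3,1) = max -> 3.296150
  V(3,2) = exp(-r*dt) * [p*0.000000 + (1-p)*0.000000] = 0.000000; exercise = 0.000000; V(3,2) = max -> 0.000000
  V(3,3) = exp(-r*dt) * [p*0.000000 + (1-p)*0.000000] = 0.000000; exercise = 0.000000; V(3,3) = max -> 0.000000
  V(2,0) = exp(-r*dt) * [p*10.716679 + (1-p)*3.296150] = 7.970590; exercise = 5.150401; V(2,0) = max -> 7.970590
  V(2,1) = exp(-r*dt) * [p*3.296150 + (1-p)*0.000000] = 2.109467; exercise = 0.000000; V(2,1) = max -> 2.109467
  V(2,2) = exp(-r*dt) * [p*0.000000 + (1-p)*0.000000] = 0.000000; exercise = 0.000000; V(2,2) = max -> 0.000000
  V(1,0) = exp(-r*dt) * [p*7.970590 + (1-p)*2.109467] = 5.812757; exercise = 1.139563; V(1,0) = max -> 5.812757
  V(1,1) = exp(-r*dt) * [p*2.109467 + (1-p)*0.000000] = 1.350015; exercise = 0.000000; V(1,1) = max -> 1.350015
  V(0,0) = exp(-r*dt) * [p*5.812757 + (1-p)*1.350015] = 4.175546; exercise = 0.000000; V(0,0) = max -> 4.175546
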